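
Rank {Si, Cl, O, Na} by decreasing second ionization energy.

After 1 electron has been removed, what remains? Si⁺ still has 3 valence electrons; Cl⁺ still has 6 valence electrons; O⁺ still has 5 valence electrons; Na⁺ is the bare [Ne] core.
Breaking into a closed-shell core is much more expensive than removing a leftover valence electron — Na has the largest IE_2 here.
Valence configurations: Si⁺ [Ne]3s²3p¹, Cl⁺ [Ne]3s²3p⁴, O⁺ [He]2s²2p³.
Tabulated IE_2 (kJ/mol): Si 1577, Cl 2298, O 3388, Na 4562.
So the second ionization energies run Si < Cl < O < Na.

Na, O, Cl, Si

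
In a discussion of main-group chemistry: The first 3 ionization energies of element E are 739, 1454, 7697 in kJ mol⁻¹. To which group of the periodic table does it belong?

Group 2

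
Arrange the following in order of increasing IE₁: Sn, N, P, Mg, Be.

Be is in period 2, group 2; N is in period 2, group 15; Mg is in period 3, group 2; P is in period 3, group 15; Sn is in period 5, group 14.
First ionization energy rises across a period (greater Z_eff holds electrons more tightly) and falls down a group (valence electrons are farther from the nucleus).
These span different periods and groups, so the two trends combine.
Mg > Sn: the two effects oppose for this pair; the down-group effect wins (738 vs 709 kJ/mol).
Be > Mg: they share group 2; the group trend gives Be the larger value.
P > Be: the two effects oppose for this pair; the across-period effect wins (1012 vs 900 kJ/mol).
N > P: N sits above P in group 15, so the down-group effect alone puts N higher.
For reference (kJ/mol): Be 900, N 1402, Mg 738, P 1012, Sn 709.
So from lowest to highest: Sn < Mg < Be < P < N.

Sn < Mg < Be < P < N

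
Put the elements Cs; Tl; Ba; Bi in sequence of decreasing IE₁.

First ionization energy rises across a period (greater Z_eff holds electrons more tightly) and falls down a group (valence electrons are farther from the nucleus).
All lie in period 6, so first ionization energy increases left to right.
So from highest to lowest: Bi > Tl > Ba > Cs.

Bi, Tl, Ba, Cs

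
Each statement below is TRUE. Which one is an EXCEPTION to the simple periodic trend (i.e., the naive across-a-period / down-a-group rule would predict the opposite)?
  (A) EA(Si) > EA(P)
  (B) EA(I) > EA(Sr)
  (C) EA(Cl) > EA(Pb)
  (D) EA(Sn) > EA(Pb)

The general trend: electron affinity increases across a period and decreases down a group.
(A) Si (period 3, group 14) vs P (period 3, group 15): the stated order contradicts the simple trend.
(B) I (period 5, group 17) vs Sr (period 5, group 2): the stated order agrees with the simple trend.
(C) Cl (period 3, group 17) vs Pb (period 6, group 14): the stated order agrees with the simple trend.
(D) Sn (period 5, group 14) vs Pb (period 6, group 14): the stated order agrees with the simple trend.
The exception is (A): adding an electron to P's half-filled 3p³ is unfavourable, so Si (3p²) has the more exothermic EA.

(A)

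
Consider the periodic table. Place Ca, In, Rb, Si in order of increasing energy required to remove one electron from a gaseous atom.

Rb, In, Ca, Si

Si is in period 3, group 14; Ca is in period 4, group 2; Rb is in period 5, group 1; In is in period 5, group 13.
First ionization energy rises across a period (greater Z_eff holds electrons more tightly) and falls down a group (valence electrons are farther from the nucleus).
These span different periods and groups, so the two trends combine.
In > Rb: both are in period 5; the period trend gives In the larger value.
Ca > In: the two effects oppose for this pair; the down-group effect wins (590 vs 558 kJ/mol).
Si > Ca: relative to Ca, both the across-period and down-group shifts push Si's first ionization energy up.
For reference (kJ/mol): Si 786, Ca 590, Rb 403, In 558.
So from lowest to highest: Rb < In < Ca < Si.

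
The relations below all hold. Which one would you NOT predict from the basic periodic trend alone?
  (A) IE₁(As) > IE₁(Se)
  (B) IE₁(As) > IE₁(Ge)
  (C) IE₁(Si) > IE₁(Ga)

(A)

The general trend: IE₁ increases across a period and decreases down a group.
(A) As (period 4, group 15) vs Se (period 4, group 16): the stated order contradicts the simple trend.
(B) As (period 4, group 15) vs Ge (period 4, group 14): the stated order agrees with the simple trend.
(C) Si (period 3, group 14) vs Ga (period 4, group 13): the stated order agrees with the simple trend.
The exception is (A): Se (4p⁴) ionizes more easily than half-filled As (4p³).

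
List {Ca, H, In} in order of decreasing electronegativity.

H, In, Ca

Atoms toward the upper right of the periodic table pull bonding electrons most strongly.
Neither a single period nor a single group — weigh both effects.
In > Ca: period and group pull opposite ways; the across-period shift dominates (1.78 vs 1.00).
H > In: the two effects oppose for this pair; the down-group effect wins (2.20 vs 1.78).
Tabulated electronegativity (Pauling): H 2.20, Ca 1.00, In 1.78.
So from highest to lowest: H > In > Ca.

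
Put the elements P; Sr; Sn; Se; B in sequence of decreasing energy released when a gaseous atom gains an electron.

Atoms with high Z_eff and room in the valence shell (especially the halogens) have the most exothermic electron affinities.
These span different periods and groups, so the two trends combine.
B > Sr: both effects reinforce here, so B is clearly the higher of the two.
P > B: period and group pull opposite ways; the across-period shift dominates (72 vs 27 kJ/mol).
Sn > P: this pair runs against the simple trend — see the exception note.
Se > Sn: relative to Sn, both the across-period and down-group shifts push Se's electron affinity up.
Note the exception: Sn has a higher electron affinity than P, contrary to the simple trend — adding an electron to P's half-filled np³ subshell costs electron-pairing energy.
Approximate values (kJ/mol): B 27, P 72, Se 195, Sr 5, Sn 107.
So from highest to lowest: Se > Sn > P > B > Sr.

Se, Sn, P, B, Sr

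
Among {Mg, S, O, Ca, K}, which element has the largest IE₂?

Consider each +1 ion: Mg⁺ still has 1 valence electron; S⁺ still has 5 valence electrons; O⁺ still has 5 valence electrons; Ca⁺ still has 1 valence electron; K⁺ is the bare [Ar] core.
Usually core removal costs more than valence removal, but here the competition is close: a tightly held n=2 valence electron can cost more to remove than an n=3 core electron, so the actual values have to decide it.
Valence configurations: Mg⁺ [Ne]3s¹, S⁺ [Ne]3s²3p³, O⁺ [He]2s²2p³, Ca⁺ [Ar]4s¹.
The numbers (kJ/mol): Mg 1451, S 2252, O 3388, Ca 1145, K 3052.
Hence IE_2: Ca < Mg < S < K < O.

O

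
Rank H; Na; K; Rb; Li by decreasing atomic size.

Radius decreases left→right (rising Z_eff, same n) and increases top→bottom (higher n).
All are in group 1, so atomic radius increases down the group.
So from largest to smallest: Rb > K > Na > Li > H.

Rb > K > Na > Li > H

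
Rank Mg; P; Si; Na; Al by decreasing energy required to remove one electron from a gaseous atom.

Na is in period 3, group 1; Mg is in period 3, group 2; Al is in period 3, group 13; Si is in period 3, group 14; P is in period 3, group 15.
First ionization energy rises across a period (greater Z_eff holds electrons more tightly) and falls down a group (valence electrons are farther from the nucleus).
All lie in period 3; the across-period trend (first ionization energy increases left to right) applies, with the exception below.
Note the exception: Mg has a higher first ionization energy than Al, contrary to the simple trend — Al's single 3p electron is easier to remove than one from Mg's filled 3s².
Tabulated first ionization energy (kJ/mol): Na 496, Mg 738, Al 578, Si 786, P 1012.
So from highest to lowest: P > Si > Mg > Al > Na.

P > Si > Mg > Al > Na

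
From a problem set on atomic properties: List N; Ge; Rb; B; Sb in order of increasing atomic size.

N < B < Ge < Sb < Rb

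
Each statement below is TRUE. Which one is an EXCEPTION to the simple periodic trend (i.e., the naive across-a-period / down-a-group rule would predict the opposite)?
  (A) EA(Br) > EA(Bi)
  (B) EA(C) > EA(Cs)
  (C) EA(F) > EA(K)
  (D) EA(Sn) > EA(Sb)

(D)

The general trend: electron affinity increases across a period and decreases down a group.
(A) Br (period 4, group 17) vs Bi (period 6, group 15): the stated order agrees with the simple trend.
(B) C (period 2, group 14) vs Cs (period 6, group 1): the stated order agrees with the simple trend.
(C) F (period 2, group 17) vs K (period 4, group 1): the stated order agrees with the simple trend.
(D) Sn (period 5, group 14) vs Sb (period 5, group 15): the stated order contradicts the simple trend.
The exception is (D): adding an electron to Sb's half-filled 5p³ is unfavourable, so Sn has the more exothermic EA.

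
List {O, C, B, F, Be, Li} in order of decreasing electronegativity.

F > O > C > B > Be > Li

Li is in period 2, group 1; Be is in period 2, group 2; B is in period 2, group 13; C is in period 2, group 14; O is in period 2, group 16; F is in period 2, group 17.
Electronegativity increases across a period and decreases down a group, tracking effective nuclear charge and atomic size.
All lie in period 2, so electronegativity increases left to right.
So from highest to lowest: F > O > C > B > Be > Li.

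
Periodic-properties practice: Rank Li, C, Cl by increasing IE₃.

Cl < C < Li

IE_3 is the cost of taking one more electron from the +2 cation: Li²⁺ is already 1 electron into the core; C²⁺ still has 2 valence electrons; Cl²⁺ still has 5 valence electrons.
Core electrons are held far more tightly than valence electrons, so Li tops the IE_3 order.
Valence configurations: C²⁺ [He]2s², Cl²⁺ [Ne]3s²3p³.
Approximate IE_3 values (kJ/mol): Li 11815, C 4620, Cl 3822.
Hence IE_3: Cl < C < Li.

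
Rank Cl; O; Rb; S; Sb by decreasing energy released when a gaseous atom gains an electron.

Cl > S > O > Sb > Rb

O is in period 2, group 16; S is in period 3, group 16; Cl is in period 3, group 17; Rb is in period 5, group 1; Sb is in period 5, group 15.
EA tends to increase across a period and decrease down a group, though the pattern is less regular than for IE or radius.
Here both period and group differ, so the two effects have to be weighed against each other.
Sb > Rb: both are in period 5; the period trend gives Sb the larger value.
O > Sb: both effects reinforce here, so O is clearly the higher of the two.
S > O: this pair runs against the simple trend — see the exception note.
Cl > S: Cl lies to the right of S in period 3, so the across-period effect alone puts Cl higher.
Note the exception: S has a higher electron affinity than O, contrary to the simple trend — the compact 2p subshell of O repels the added electron more than S's larger 3p does.
Approximate values (kJ/mol): O 141, S 200, Cl 349, Rb 47, Sb 103.
So from highest to lowest: Cl > S > O > Sb > Rb.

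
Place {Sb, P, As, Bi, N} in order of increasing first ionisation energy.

Bi, Sb, As, P, N

N is in period 2, group 15; P is in period 3, group 15; As is in period 4, group 15; Sb is in period 5, group 15; Bi is in period 6, group 15.
IE₁ increases left→right with effective nuclear charge and decreases top→bottom as the valence shell moves farther out.
All are in group 15, so first ionization energy increases up the group.
So from lowest to highest: Bi < Sb < As < P < N.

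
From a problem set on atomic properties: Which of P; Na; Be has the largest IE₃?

Be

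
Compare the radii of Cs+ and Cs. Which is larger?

Forming Cs+ removes 1 electron from Cs. Fewer electrons for the same nuclear charge means less shielding and a higher Z_eff on the remaining electrons, and for main-group metals the entire outer shell is lost.
A cation is smaller than its parent atom: Cs+ < Cs.

Cs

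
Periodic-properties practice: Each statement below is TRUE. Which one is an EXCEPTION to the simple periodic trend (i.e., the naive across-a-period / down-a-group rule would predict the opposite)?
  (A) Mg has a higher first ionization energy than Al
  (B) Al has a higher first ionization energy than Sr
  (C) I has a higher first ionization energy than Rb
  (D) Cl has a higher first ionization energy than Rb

(A)

The general trend: first ionization energy increases across a period and decreases down a group.
(A) Mg (period 3, group 2) vs Al (period 3, group 13): the stated order contradicts the simple trend.
(B) Al (period 3, group 13) vs Sr (period 5, group 2): the stated order agrees with the simple trend.
(C) I (period 5, group 17) vs Rb (period 5, group 1): the stated order agrees with the simple trend.
(D) Cl (period 3, group 17) vs Rb (period 5, group 1): the stated order agrees with the simple trend.
The exception is (A): Al's single 3p electron is easier to remove than one from Mg's filled 3s².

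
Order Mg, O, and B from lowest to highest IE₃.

B < O < Mg

The third ionization energy removes an electron from the +2 ion. For each element: Mg²⁺ is the bare [Ne] core; O²⁺ still has 4 valence electrons; B²⁺ still has 1 valence electron.
Pulling an electron out of a noble-gas core costs far more than removing a remaining valence electron, so Mg sits at the high end of IE_3.
Valence configurations: O²⁺ [He]2s²2p², B²⁺ [He]2s¹.
Approximate IE_3 values (kJ/mol): Mg 7733, O 5300, B 3660.
Putting it together, IE_3: B < O < Mg.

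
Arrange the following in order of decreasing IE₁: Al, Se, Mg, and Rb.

Se > Mg > Al > Rb

Across a period the outer electron is held more tightly (higher IE₁); down a group it sits in a higher shell, more shielded, and comes off more easily.
Here both period and group differ, so the two effects have to be weighed against each other.
Al > Rb: both effects reinforce here, so Al is clearly the higher of the two.
Mg > Al: this pair runs against the simple trend — see the exception note.
Se > Mg: period and group pull opposite ways; the across-period shift dominates (941 vs 738 kJ/mol).
Note the exception: Mg has a higher first ionization energy than Al, contrary to the simple trend — Al's single 3p electron is easier to remove than one from Mg's filled 3s².
Tabulated first ionization energy (kJ/mol): Mg 738, Al 578, Se 941, Rb 403.
So from highest to lowest: Se > Mg > Al > Rb.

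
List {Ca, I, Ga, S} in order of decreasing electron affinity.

S is in period 3, group 16; Ca is in period 4, group 2; Ga is in period 4, group 13; I is in period 5, group 17.
Atoms with high Z_eff and room in the valence shell (especially the halogens) have the most exothermic electron affinities.
Here both period and group differ, so the two effects have to be weighed against each other.
Ga > Ca: Ga lies to the right of Ca in period 4, so the across-period effect alone puts Ga higher.
S > Ga: both effects reinforce here, so S is clearly the higher of the two.
I > S: period and group pull opposite ways; the across-period shift dominates (295 vs 200 kJ/mol).
Tabulated electron affinity (kJ/mol): S 200, Ca 2, Ga 29, I 295.
So from highest to lowest: I > S > Ga > Ca.

I > S > Ga > Ca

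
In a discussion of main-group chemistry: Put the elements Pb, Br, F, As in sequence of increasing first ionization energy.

F is in period 2, group 17; As is in period 4, group 15; Br is in period 4, group 17; Pb is in period 6, group 14.
IE₁ increases left→right with effective nuclear charge and decreases top→bottom as the valence shell moves farther out.
Neither a single period nor a single group — weigh both effects.
As > Pb: both effects reinforce here, so As is clearly the higher of the two.
Br > As: both are in period 4; the period trend gives Br the larger value.
F > Br: F sits above Br in group 17, so the down-group effect alone puts F higher.
For reference (kJ/mol): F 1681, As 947, Br 1140, Pb 716.
So from lowest to highest: Pb < As < Br < F.

Pb < As < Br < F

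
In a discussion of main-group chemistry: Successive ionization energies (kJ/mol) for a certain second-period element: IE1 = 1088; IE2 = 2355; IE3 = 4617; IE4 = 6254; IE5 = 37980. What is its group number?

Look for the largest jump between consecutive ionization energies: IE5/IE4 ≈ 6.1, far larger than any earlier ratio.
That jump marks the point where a core electron is being removed. So the atom has 4 valence electrons.
A main-group element with 4 valence electrons is in group 14.

Group 14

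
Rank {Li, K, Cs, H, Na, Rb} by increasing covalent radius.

H < Li < Na < K < Rb < Cs

H is in period 1, group 1; Li is in period 2, group 1; Na is in period 3, group 1; K is in period 4, group 1; Rb is in period 5, group 1; Cs is in period 6, group 1.
Moving right in a period, electrons are added to the same shell under a stronger nuclear pull, so atoms get smaller; moving down, a new shell is opened and atoms get larger.
All are in group 1, so atomic radius increases down the group.
So from smallest to largest: H < Li < Na < K < Rb < Cs.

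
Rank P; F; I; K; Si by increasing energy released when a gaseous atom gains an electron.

Electron affinity generally becomes more exothermic across a period toward the halogens and less exothermic down a group.
Here both period and group differ, so the two effects have to be weighed against each other.
P > K: both effects reinforce here, so P is clearly the higher of the two.
Si > P: this pair runs against the simple trend — see the exception note.
I > Si: the two effects oppose for this pair; the across-period effect wins (295 vs 134 kJ/mol).
F > I: they share group 17; the group trend gives F the larger value.
Note the exception: Si has a higher electron affinity than P, contrary to the simple trend — adding an electron to P's half-filled 3p³ is unfavourable, so Si (3p²) has the more exothermic EA.
Tabulated electron affinity (kJ/mol): F 328, Si 134, P 72, K 48, I 295.
So from lowest to highest: K < P < Si < I < F.

K, P, Si, I, F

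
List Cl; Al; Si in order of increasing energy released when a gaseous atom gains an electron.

Al, Si, Cl

Al is in period 3, group 13; Si is in period 3, group 14; Cl is in period 3, group 17.
Electron affinity generally becomes more exothermic across a period toward the halogens and less exothermic down a group.
All lie in period 3, so electron affinity increases left to right.
So from lowest to highest: Al < Si < Cl.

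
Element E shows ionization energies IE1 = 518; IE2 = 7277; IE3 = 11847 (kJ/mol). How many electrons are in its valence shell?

1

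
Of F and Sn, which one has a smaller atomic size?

F

Atomic radius shrinks across a period as nuclear charge pulls the same shell inward, and grows down a group as new shells are added.
Here both period and group differ, so the two effects have to be weighed against each other.
Sn > F: relative to F, both the across-period and down-group shifts push Sn's atomic radius up.
Tabulated atomic radius (pm): F 64, Sn 140.
So F has the smaller atomic size (F < Sn).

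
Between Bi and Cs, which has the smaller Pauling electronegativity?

Atoms toward the upper right of the periodic table pull bonding electrons most strongly.
All lie in period 6, so electronegativity increases left to right.
So Cs has the smaller Pauling electronegativity (Cs < Bi).

Cs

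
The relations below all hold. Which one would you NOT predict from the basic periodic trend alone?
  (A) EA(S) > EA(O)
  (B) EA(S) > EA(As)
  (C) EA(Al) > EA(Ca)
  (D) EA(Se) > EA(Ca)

(A)

The general trend: electron affinity increases across a period and decreases down a group.
(A) S (period 3, group 16) vs O (period 2, group 16): the stated order contradicts the simple trend.
(B) S (period 3, group 16) vs As (period 4, group 15): the stated order agrees with the simple trend.
(C) Al (period 3, group 13) vs Ca (period 4, group 2): the stated order agrees with the simple trend.
(D) Se (period 4, group 16) vs Ca (period 4, group 2): the stated order agrees with the simple trend.
The exception is (A): the compact 2p subshell of O repels the added electron more than S's larger 3p does.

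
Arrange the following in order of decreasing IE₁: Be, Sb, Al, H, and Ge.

H, Be, Sb, Ge, Al

H is in period 1, group 1; Be is in period 2, group 2; Al is in period 3, group 13; Ge is in period 4, group 14; Sb is in period 5, group 15.
IE₁ increases left→right with effective nuclear charge and decreases top→bottom as the valence shell moves farther out.
A diagonal step moves right (one effect) and down (the opposite effect) at once.
Ge > Al: period and group pull opposite ways; the across-period shift dominates (762 vs 578 kJ/mol).
Sb > Ge: the two effects oppose for this pair; the across-period effect wins (831 vs 762 kJ/mol).
Be > Sb: period and group pull opposite ways; the down-group shift dominates (900 vs 831 kJ/mol).
H > Be: the two effects oppose for this pair; the down-group effect wins (1312 vs 900 kJ/mol).
Approximate values (kJ/mol): H 1312, Be 900, Al 578, Ge 762, Sb 831.
So from highest to lowest: H > Be > Sb > Ge > Al.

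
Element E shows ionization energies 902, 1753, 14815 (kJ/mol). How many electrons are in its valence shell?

Look for the largest jump between consecutive ionization energies: IE3/IE2 ≈ 8.5, far larger than any earlier ratio.
That jump marks the point where a core electron is being removed. So the atom has 2 valence electrons.

2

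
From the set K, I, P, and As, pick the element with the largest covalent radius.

Radius decreases left→right (rising Z_eff, same n) and increases top→bottom (higher n).
Neither a single period nor a single group — weigh both effects.
As > P: As sits below P in group 15, so the down-group effect alone puts As larger.
I > As: period and group pull opposite ways; the down-group shift dominates (133 vs 121 pm).
K > I: the two effects oppose for this pair; the across-period effect wins (196 vs 133 pm).
For reference (pm): P 111, K 196, As 121, I 133.
The largest covalent radius among these belongs to K.

K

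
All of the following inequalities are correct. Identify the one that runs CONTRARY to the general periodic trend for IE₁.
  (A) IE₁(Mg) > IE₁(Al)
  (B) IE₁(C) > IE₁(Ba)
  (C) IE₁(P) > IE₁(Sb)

(A)

The general trend: IE₁ increases across a period and decreases down a group.
(A) Mg (period 3, group 2) vs Al (period 3, group 13): the stated order contradicts the simple trend.
(B) C (period 2, group 14) vs Ba (period 6, group 2): the stated order agrees with the simple trend.
(C) P (period 3, group 15) vs Sb (period 5, group 15): the stated order agrees with the simple trend.
The exception is (A): Al's single 3p electron is easier to remove than one from Mg's filled 3s².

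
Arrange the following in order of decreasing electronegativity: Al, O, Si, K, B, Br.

O > Br > B > Si > Al > K

B is in period 2, group 13; O is in period 2, group 16; Al is in period 3, group 13; Si is in period 3, group 14; K is in period 4, group 1; Br is in period 4, group 17.
EN rises left→right (higher Z_eff, smaller atoms) and falls top→bottom (larger, more shielded atoms).
These span different periods and groups, so the two trends combine.
Al > K: relative to K, both the across-period and down-group shifts push Al's electronegativity up.
Si > Al: Si lies to the right of Al in period 3, so the across-period effect alone puts Si higher.
B > Si: period and group pull opposite ways; the down-group shift dominates (2.04 vs 1.90).
Br > B: the two effects oppose for this pair; the across-period effect wins (2.96 vs 2.04).
O > Br: period and group pull opposite ways; the down-group shift dominates (3.44 vs 2.96).
Tabulated electronegativity (Pauling): B 2.04, O 3.44, Al 1.61, Si 1.90, K 0.82, Br 2.96.
So from highest to lowest: O > Br > B > Si > Al > K.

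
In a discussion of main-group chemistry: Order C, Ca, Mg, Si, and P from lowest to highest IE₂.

Ca < Mg < Si < P < C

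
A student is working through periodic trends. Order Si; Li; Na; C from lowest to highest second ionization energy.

Si < C < Na < Li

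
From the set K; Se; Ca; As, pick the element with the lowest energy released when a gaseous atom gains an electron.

K is in period 4, group 1; Ca is in period 4, group 2; As is in period 4, group 15; Se is in period 4, group 16.
EA tends to increase across a period and decrease down a group, though the pattern is less regular than for IE or radius.
All lie in period 4; the across-period trend (electron affinity increases left to right) applies, with the exception below.
Note the exception: K has a higher electron affinity than Ca, contrary to the simple trend — adding an electron to Ca (ns²) has to open a new, higher-energy np subshell, which is unfavourable.
For reference (kJ/mol): K 48, Ca 2, As 78, Se 195.
The lowest energy released when a gaseous atom gains an electron among these belongs to Ca.

Ca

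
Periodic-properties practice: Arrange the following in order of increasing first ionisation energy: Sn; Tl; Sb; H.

H is in period 1, group 1; Sn is in period 5, group 14; Sb is in period 5, group 15; Tl is in period 6, group 13.
IE₁ increases left→right with effective nuclear charge and decreases top→bottom as the valence shell moves farther out.
Here both period and group differ, so the two effects have to be weighed against each other.
Sn > Tl: relative to Tl, both the across-period and down-group shifts push Sn's first ionization energy up.
Sb > Sn: both are in period 5; the period trend gives Sb the larger value.
H > Sb: the two effects oppose for this pair; the down-group effect wins (1312 vs 831 kJ/mol).
Tabulated first ionization energy (kJ/mol): H 1312, Sn 709, Sb 831, Tl 589.
So from lowest to highest: Tl < Sn < Sb < H.

Tl, Sn, Sb, H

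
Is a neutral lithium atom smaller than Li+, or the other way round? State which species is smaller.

Forming Li+ removes 1 electron from Li. Fewer electrons for the same nuclear charge means less shielding and a higher Z_eff on the remaining electrons, and for main-group metals the entire outer shell is lost.
A cation is smaller than its parent atom: Li+ < Li.

Li+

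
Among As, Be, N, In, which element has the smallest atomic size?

Be is in period 2, group 2; N is in period 2, group 15; As is in period 4, group 15; In is in period 5, group 13.
Moving right in a period, electrons are added to the same shell under a stronger nuclear pull, so atoms get smaller; moving down, a new shell is opened and atoms get larger.
Neither a single period nor a single group — weigh both effects.
Be > N: Be lies to the left of N in period 2, so the across-period effect alone puts Be larger.
As > Be: the two effects oppose for this pair; the down-group effect wins (121 vs 102 pm).
In > As: relative to As, both the across-period and down-group shifts push In's atomic radius up.
Tabulated atomic radius (pm): Be 102, N 71, As 121, In 142.
The smallest atomic size among these belongs to N.

N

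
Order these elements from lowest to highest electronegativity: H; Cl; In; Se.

H is in period 1, group 1; Cl is in period 3, group 17; Se is in period 4, group 16; In is in period 5, group 13.
Smaller atoms with higher effective nuclear charge are more electronegative.
These span different periods and groups, so the two trends combine.
H > In: period and group pull opposite ways; the down-group shift dominates (2.20 vs 1.78).
Se > H: the two effects oppose for this pair; the across-period effect wins (2.55 vs 2.20).
Cl > Se: both effects reinforce here, so Cl is clearly the higher of the two.
For reference (Pauling): H 2.20, Cl 3.16, Se 2.55, In 1.78.
So from lowest to highest: In < H < Se < Cl.

In < H < Se < Cl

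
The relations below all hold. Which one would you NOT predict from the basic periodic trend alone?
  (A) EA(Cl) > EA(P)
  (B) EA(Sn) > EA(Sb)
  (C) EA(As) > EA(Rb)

The general trend: electron affinity increases across a period and decreases down a group.
(A) Cl (period 3, group 17) vs P (period 3, group 15): the stated order agrees with the simple trend.
(B) Sn (period 5, group 14) vs Sb (period 5, group 15): the stated order contradicts the simple trend.
(C) As (period 4, group 15) vs Rb (period 5, group 1): the stated order agrees with the simple trend.
The exception is (B): adding an electron to Sb's half-filled 5p³ is unfavourable, so Sn has the more exothermic EA.

(B)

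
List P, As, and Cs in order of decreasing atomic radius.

Cs, As, P

Radius decreases left→right (rising Z_eff, same n) and increases top→bottom (higher n).
Here both period and group differ, so the two effects have to be weighed against each other.
As > P: As sits below P in group 15, so the down-group effect alone puts As larger.
Cs > As: both effects reinforce here, so Cs is clearly the larger of the two.
For reference (pm): P 111, As 121, Cs 232.
So from largest to smallest: Cs > As > P.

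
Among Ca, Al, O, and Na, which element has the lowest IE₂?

After 1 electron has been removed, what remains? Ca⁺ still has 1 valence electron; Al⁺ still has 2 valence electrons; O⁺ still has 5 valence electrons; Na⁺ is the bare [Ne] core.
Breaking into a closed-shell core is much more expensive than removing a leftover valence electron — Na has the largest IE_2 here.
Valence configurations: Ca⁺ [Ar]4s¹, Al⁺ [Ne]3s², O⁺ [He]2s²2p³.
The numbers (kJ/mol): Ca 1145, Al 1817, O 3388, Na 4562.
So the second ionization energies run Ca < Al < O < Na.

Ca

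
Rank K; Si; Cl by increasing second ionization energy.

IE_2 is the cost of taking one more electron from the +1 cation: K⁺ is the bare [Ar] core; Si⁺ still has 3 valence electrons; Cl⁺ still has 6 valence electrons.
Core electrons are held far more tightly than valence electrons, so K tops the IE_2 order.
Valence configurations: Si⁺ [Ne]3s²3p¹, Cl⁺ [Ne]3s²3p⁴.
Approximate IE_2 values (kJ/mol): K 3052, Si 1577, Cl 2298.
Hence IE_2: Si < Cl < K.

Si, Cl, K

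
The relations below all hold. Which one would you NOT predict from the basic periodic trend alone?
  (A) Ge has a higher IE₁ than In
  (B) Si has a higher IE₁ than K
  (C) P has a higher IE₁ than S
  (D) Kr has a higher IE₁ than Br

The general trend: IE₁ increases across a period and decreases down a group.
(A) Ge (period 4, group 14) vs In (period 5, group 13): the stated order agrees with the simple trend.
(B) Si (period 3, group 14) vs K (period 4, group 1): the stated order agrees with the simple trend.
(C) P (period 3, group 15) vs S (period 3, group 16): the stated order contradicts the simple trend.
(D) Kr (period 4, group 18) vs Br (period 4, group 17): the stated order agrees with the simple trend.
The exception is (C): S (3p⁴) ionizes more easily than half-filled P (3p³) because the paired 3p electron in S is pushed out by e⁻–e⁻ repulsion.

(C)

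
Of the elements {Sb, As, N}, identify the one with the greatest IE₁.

N

N is in period 2, group 15; As is in period 4, group 15; Sb is in period 5, group 15.
First ionization energy rises across a period (greater Z_eff holds electrons more tightly) and falls down a group (valence electrons are farther from the nucleus).
All are in group 15, so first ionization energy increases up the group.
The greatest IE₁ among these belongs to N.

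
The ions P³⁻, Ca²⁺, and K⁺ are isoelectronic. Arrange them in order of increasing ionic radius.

Ca²⁺ < K⁺ < P³⁻

All of these have 18 electrons, so size is governed by nuclear charge alone: the more protons, the stronger the pull on the same electron cloud, and the smaller the ion.
Nuclear charges: Ca²⁺ (Z=20), K⁺ (Z=19), P³⁻ (Z=15).
Smallest to largest: Ca²⁺ < K⁺ < P³⁻.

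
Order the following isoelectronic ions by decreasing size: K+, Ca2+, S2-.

All of these have 18 electrons, so size is governed by nuclear charge alone: the more protons, the stronger the pull on the same electron cloud, and the smaller the ion.
Nuclear charges: Ca2+ (Z=20), K+ (Z=19), S2- (Z=16).
Largest to smallest: S2- > K+ > Ca2+.

S2-, K+, Ca2+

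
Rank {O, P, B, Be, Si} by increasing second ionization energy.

Si < Be < P < B < O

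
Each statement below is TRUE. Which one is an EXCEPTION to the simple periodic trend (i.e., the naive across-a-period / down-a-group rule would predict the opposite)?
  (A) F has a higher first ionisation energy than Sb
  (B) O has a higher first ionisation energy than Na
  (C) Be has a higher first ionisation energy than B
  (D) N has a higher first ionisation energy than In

The general trend: first ionisation energy increases across a period and decreases down a group.
(A) F (period 2, group 17) vs Sb (period 5, group 15): the stated order agrees with the simple trend.
(B) O (period 2, group 16) vs Na (period 3, group 1): the stated order agrees with the simple trend.
(C) Be (period 2, group 2) vs B (period 2, group 13): the stated order contradicts the simple trend.
(D) N (period 2, group 15) vs In (period 5, group 13): the stated order agrees with the simple trend.
The exception is (C): removing B's lone 2p electron is easier than breaking Be's filled 2s².

(C)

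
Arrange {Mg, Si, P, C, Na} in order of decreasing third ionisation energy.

Mg, Na, C, Si, P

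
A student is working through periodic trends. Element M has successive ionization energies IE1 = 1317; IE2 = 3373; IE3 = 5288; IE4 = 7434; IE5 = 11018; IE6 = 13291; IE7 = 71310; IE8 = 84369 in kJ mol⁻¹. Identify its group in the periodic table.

Look for the largest jump between consecutive ionization energies: IE7/IE6 ≈ 5.4, far larger than any earlier ratio.
That jump marks the point where a core electron is being removed. So the atom has 6 valence electrons.
A main-group element with 6 valence electrons is in group 16.

Group 16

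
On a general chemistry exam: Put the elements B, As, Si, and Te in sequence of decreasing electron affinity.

Electron affinity generally becomes more exothermic across a period toward the halogens and less exothermic down a group.
These sit on a diagonal, where the across-period and down-group effects partly cancel.
As > B: period and group pull opposite ways; the across-period shift dominates (78 vs 27 kJ/mol).
Si > As: the two effects oppose for this pair; the down-group effect wins (134 vs 78 kJ/mol).
Te > Si: period and group pull opposite ways; the across-period shift dominates (190 vs 134 kJ/mol).
Approximate values (kJ/mol): B 27, Si 134, As 78, Te 190.
So from highest to lowest: Te > Si > As > B.

Te > Si > As > B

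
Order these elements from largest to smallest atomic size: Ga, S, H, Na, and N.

Na > Ga > S > N > H

Radius decreases left→right (rising Z_eff, same n) and increases top→bottom (higher n).
Here both period and group differ, so the two effects have to be weighed against each other.
N > H: period and group pull opposite ways; the down-group shift dominates (71 vs 32 pm).
S > N: period and group pull opposite ways; the down-group shift dominates (103 vs 71 pm).
Ga > S: relative to S, both the across-period and down-group shifts push Ga's atomic radius up.
Na > Ga: the two effects oppose for this pair; the across-period effect wins (155 vs 124 pm).
Approximate values (pm): H 32, N 71, Na 155, S 103, Ga 124.
So from largest to smallest: Na > Ga > S > N > H.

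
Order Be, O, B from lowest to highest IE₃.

B < O < Be

Consider each +2 ion: Be²⁺ is the bare [He] core; O²⁺ still has 4 valence electrons; B²⁺ still has 1 valence electron.
Pulling an electron out of a noble-gas core costs far more than removing a remaining valence electron, so Be sits at the high end of IE_3.
Valence configurations: O²⁺ [He]2s²2p², B²⁺ [He]2s¹.
Approximate IE_3 values (kJ/mol): Be 14849, O 5300, B 3660.
Putting it together, IE_3: B < O < Be.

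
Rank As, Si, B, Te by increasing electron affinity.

B < As < Si < Te

B is in period 2, group 13; Si is in period 3, group 14; As is in period 4, group 15; Te is in period 5, group 16.
EA tends to increase across a period and decrease down a group, though the pattern is less regular than for IE or radius.
These sit on a diagonal, where the across-period and down-group effects partly cancel.
As > B: the two effects oppose for this pair; the across-period effect wins (78 vs 27 kJ/mol).
Si > As: period and group pull opposite ways; the down-group shift dominates (134 vs 78 kJ/mol).
Te > Si: period and group pull opposite ways; the across-period shift dominates (190 vs 134 kJ/mol).
For reference (kJ/mol): B 27, Si 134, As 78, Te 190.
So from lowest to highest: B < As < Si < Te.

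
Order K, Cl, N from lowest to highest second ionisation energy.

Cl < N < K

The second ionization energy removes an electron from the +1 ion. For each element: K⁺ is the bare [Ar] core; Cl⁺ still has 6 valence electrons; N⁺ still has 4 valence electrons.
Breaking into a closed-shell core is much more expensive than removing a leftover valence electron — K has the largest IE_2 here.
Valence configurations: Cl⁺ [Ne]3s²3p⁴, N⁺ [He]2s²2p².
Approximate IE_2 values (kJ/mol): K 3052, Cl 2298, N 2856.
Overall IE_2 order: Cl < N < K.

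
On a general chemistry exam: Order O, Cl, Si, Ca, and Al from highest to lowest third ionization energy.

O > Ca > Cl > Si > Al

IE_3 is the cost of taking one more electron from the +2 cation: O²⁺ still has 4 valence electrons; Cl²⁺ still has 5 valence electrons; Si²⁺ still has 2 valence electrons; Ca²⁺ is the bare [Ar] core; Al²⁺ still has 1 valence electron.
Usually core removal costs more than valence removal, but here the competition is close: a tightly held n=2 valence electron can cost more to remove than an n=3 core electron, so the actual values have to decide it.
Valence configurations: O²⁺ [He]2s²2p², Cl²⁺ [Ne]3s²3p³, Si²⁺ [Ne]3s², Al²⁺ [Ne]3s¹.
Approximate IE_3 values (kJ/mol): O 5300, Cl 3822, Si 3232, Ca 4912, Al 2745.
Hence IE_3: Al < Si < Cl < Ca < O.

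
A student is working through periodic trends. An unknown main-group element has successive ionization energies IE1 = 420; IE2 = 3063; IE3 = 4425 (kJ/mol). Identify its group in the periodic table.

Look for the largest jump between consecutive ionization energies: IE2/IE1 ≈ 7.3, far larger than any earlier ratio.
That jump marks the point where a core electron is being removed. So the atom has 1 valence electron.
A main-group element with 1 valence electron is in group 1.

Group 1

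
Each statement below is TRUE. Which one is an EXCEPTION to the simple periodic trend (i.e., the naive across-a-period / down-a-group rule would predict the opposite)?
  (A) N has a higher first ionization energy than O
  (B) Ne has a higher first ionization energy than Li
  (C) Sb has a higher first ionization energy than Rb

The general trend: first ionization energy increases across a period and decreases down a group.
(A) N (period 2, group 15) vs O (period 2, group 16): the stated order contradicts the simple trend.
(B) Ne (period 2, group 18) vs Li (period 2, group 1): the stated order agrees with the simple trend.
(C) Sb (period 5, group 15) vs Rb (period 5, group 1): the stated order agrees with the simple trend.
The exception is (A): pairing an electron in O's 2p⁴ costs repulsion energy, so O ionizes more easily than half-filled N (2p³).

(A)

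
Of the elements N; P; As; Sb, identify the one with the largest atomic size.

Sb

Atomic radius shrinks across a period as nuclear charge pulls the same shell inward, and grows down a group as new shells are added.
All are in group 15, so atomic radius increases down the group.
The largest atomic size among these belongs to Sb.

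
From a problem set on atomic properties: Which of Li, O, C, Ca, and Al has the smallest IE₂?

IE_2 is the cost of taking one more electron from the +1 cation: Li⁺ is the bare [He] core; O⁺ still has 5 valence electrons; C⁺ still has 3 valence electrons; Ca⁺ still has 1 valence electron; Al⁺ still has 2 valence electrons.
Breaking into a closed-shell core is much more expensive than removing a leftover valence electron — Li has the largest IE_2 here.
Valence configurations: O⁺ [He]2s²2p³, C⁺ [He]2s²2p¹, Ca⁺ [Ar]4s¹, Al⁺ [Ne]3s².
Approximate IE_2 values (kJ/mol): Li 7298, O 3388, C 2353, Ca 1145, Al 1817.
Putting it together, IE_2: Ca < Al < C < O < Li.

Ca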